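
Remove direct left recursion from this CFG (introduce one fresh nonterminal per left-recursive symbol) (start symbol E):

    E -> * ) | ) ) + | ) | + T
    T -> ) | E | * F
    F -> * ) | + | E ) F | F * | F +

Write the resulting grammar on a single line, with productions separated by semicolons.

E -> * ) | ) ) + | ) | + T; T -> ) | E | * F; F -> * ) F' | + F' | E ) F F'; F' -> * F' | + F' | ε

F is directly left-recursive.
For F: α = {*, +}, β = {* ), +, E ) F}. Rewrite as F → β F' and F' → α F' | ε.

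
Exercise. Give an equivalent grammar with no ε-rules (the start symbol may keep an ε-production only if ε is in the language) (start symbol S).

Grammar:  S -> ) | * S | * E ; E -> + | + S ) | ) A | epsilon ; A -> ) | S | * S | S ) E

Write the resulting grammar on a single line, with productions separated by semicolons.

The nullable symbols are {E}.
ε ∉ L(G), so no ε-production is kept.
For each production, add variants omitting each subset of nullable occurrences: S → * E gives * E | *. A → S ) E gives S ) E | S ).

S -> ) | * S | * E | *; E -> + | + S ) | ) A; A -> ) | S | * S | S ) E | S )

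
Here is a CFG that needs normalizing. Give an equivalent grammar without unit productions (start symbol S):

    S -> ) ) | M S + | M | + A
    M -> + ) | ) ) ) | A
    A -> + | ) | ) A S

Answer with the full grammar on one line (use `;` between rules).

Unit pairs: M ⇒* {A}; S ⇒* {A, M}.
Replace each nonterminal's rules with the union of the non-unit rules of every nonterminal it unit-derives.

S -> + | ) | ) A S | ) ) | M S + | + A | + ) | ) ) ); M -> + | ) | ) A S | + ) | ) ) ); A -> + | ) | ) A S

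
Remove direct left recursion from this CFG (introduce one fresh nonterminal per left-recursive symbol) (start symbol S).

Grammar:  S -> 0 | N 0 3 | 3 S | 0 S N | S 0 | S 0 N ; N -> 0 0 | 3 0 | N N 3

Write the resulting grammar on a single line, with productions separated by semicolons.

S, N are directly left-recursive.
For S: α = {0, 0 N}, β = {0, N 0 3, 3 S, 0 S N}. Rewrite as S → β S' and S' → α S' | ε.
For N: α = {N 3}, β = {0 0, 3 0}. Rewrite as N → β N' and N' → α N' | ε.

S -> 0 S' | N 0 3 S' | 3 S S' | 0 S N S'; N -> 0 0 N' | 3 0 N'; S' -> 0 S' | 0 N S' | ε; N' -> N 3 N' | ε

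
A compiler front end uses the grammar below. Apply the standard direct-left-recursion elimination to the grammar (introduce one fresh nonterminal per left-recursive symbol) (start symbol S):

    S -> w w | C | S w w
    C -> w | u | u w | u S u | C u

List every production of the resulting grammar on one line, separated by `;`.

S -> w w S' | C S'; C -> w C' | u C' | u w C' | u S u C'; S' -> w w S' | ε; C' -> u C' | ε

Directly left-recursive nonterminals: S, C.
For S: α = {w w}, β = {w w, C}. Rewrite as S → β S' and S' → α S' | ε.
For C: α = {u}, β = {w, u, u w, u S u}. Rewrite as C → β C' and C' → α C' | ε.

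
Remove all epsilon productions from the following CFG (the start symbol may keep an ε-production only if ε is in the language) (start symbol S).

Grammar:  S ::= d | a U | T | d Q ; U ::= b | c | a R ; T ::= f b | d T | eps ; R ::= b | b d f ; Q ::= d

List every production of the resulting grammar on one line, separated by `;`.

S ::= d | a U | T | d Q | eps; U ::= b | c | a R; T ::= f b | d T | d; R ::= b | b d f; Q ::= d

Nullable set = {S, T}.
ε ∈ L(G) since S is nullable, so keep S → ε.
For each production, add variants omitting each subset of nullable occurrences: T → d T gives d T | d.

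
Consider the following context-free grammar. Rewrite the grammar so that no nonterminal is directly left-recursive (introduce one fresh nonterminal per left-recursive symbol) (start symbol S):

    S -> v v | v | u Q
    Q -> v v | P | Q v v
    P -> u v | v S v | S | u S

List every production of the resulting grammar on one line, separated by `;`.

S -> v v | v | u Q; Q -> v v Q' | P Q'; P -> u v | v S v | S | u S; Q' -> v v Q' | ε

Directly left-recursive nonterminal: Q.
For Q: α = {v v}, β = {v v, P}. Rewrite as Q → β Q' and Q' → α Q' | ε.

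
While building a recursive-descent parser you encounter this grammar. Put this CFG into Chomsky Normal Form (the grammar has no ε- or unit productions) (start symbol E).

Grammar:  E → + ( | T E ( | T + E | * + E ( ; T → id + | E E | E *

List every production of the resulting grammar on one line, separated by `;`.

E → X1 X2 | T Y1 | T Y2 | X3 Y3; T → X4 X1 | E E | E X3; X1 → +; X2 → (; X3 → *; X4 → id; Y1 → E X2; Y2 → X1 E; Y3 → X1 Y4; Y4 → E X2

Introduce a nonterminal for each terminal appearing in a rule of length ≥ 2: X1 → +, X2 → (, X3 → *, X4 → id.
Binarize each right-hand side of length ≥ 3 by chaining fresh nonterminals (Y1, Y2, …): affected rules were E → T E X2; E → T X1 E; E → X3 X1 E X2.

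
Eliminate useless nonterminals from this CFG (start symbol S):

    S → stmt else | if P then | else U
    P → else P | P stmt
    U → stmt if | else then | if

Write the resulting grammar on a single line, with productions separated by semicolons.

Generating nonterminals: {S, U}.
Reachable from S after that: {S, U}.
Removed useless symbols: {P} and every production mentioning them.

S → stmt else | else U; U → stmt if | else then | if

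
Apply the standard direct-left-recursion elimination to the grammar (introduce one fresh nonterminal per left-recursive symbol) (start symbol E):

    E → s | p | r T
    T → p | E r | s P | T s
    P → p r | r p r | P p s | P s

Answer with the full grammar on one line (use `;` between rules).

T, P are directly left-recursive.
For T: α = {s}, β = {p, E r, s P}. Rewrite as T → β T' and T' → α T' | ε.
For P: α = {p s, s}, β = {p r, r p r}. Rewrite as P → β P' and P' → α P' | ε.

E → s | p | r T; T → p T' | E r T' | s P T'; P → p r P' | r p r P'; T' → s T' | ε; P' → p s P' | s P' | ε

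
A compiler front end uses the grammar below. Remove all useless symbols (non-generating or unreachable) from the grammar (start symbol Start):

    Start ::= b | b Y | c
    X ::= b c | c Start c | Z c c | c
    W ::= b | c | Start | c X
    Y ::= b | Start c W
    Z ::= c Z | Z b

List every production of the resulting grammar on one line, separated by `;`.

Generating nonterminals: {Start, W, X, Y}.
Reachable from Start after that: {Start, W, X, Y}.
Removed useless symbols: {Z} and every production mentioning them.

Start ::= b | b Y | c; X ::= b c | c Start c | c; W ::= b | c | Start | c X; Y ::= b | Start c W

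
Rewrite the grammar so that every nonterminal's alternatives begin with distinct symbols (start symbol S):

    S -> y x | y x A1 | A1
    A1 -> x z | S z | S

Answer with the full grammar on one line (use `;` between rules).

S -> A1 | y x S'; A1 -> x z | S A1'; S' -> ε | A1; A1' -> z | ε

S has alternatives sharing prefix 'y x': factor to S → y x S' with S' → ε | A1.
A1 has alternatives sharing prefix 'S': factor to A1 → S A1' with A1' → z | ε.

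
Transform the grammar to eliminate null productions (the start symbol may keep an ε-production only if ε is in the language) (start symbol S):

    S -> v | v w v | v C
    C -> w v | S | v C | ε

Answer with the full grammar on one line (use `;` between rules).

S -> v | v w v | v C; C -> w v | S | v C | v

Nullable nonterminals: {C}.
ε ∉ L(G), so no ε-production is kept.
For each production, add variants omitting each subset of nullable occurrences: C → v C gives v C | v.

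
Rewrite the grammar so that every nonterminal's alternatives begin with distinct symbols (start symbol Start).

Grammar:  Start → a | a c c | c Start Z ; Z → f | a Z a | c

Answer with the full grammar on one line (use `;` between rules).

Start has alternatives sharing prefix 'a': factor to Start → a Start1 with Start1 → ε | c c.

Start → c Start Z | a Start1; Z → f | a Z a | c; Start1 → ε | c c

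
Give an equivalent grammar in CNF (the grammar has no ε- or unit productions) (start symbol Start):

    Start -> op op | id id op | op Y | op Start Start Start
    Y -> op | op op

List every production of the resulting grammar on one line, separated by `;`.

Start -> X1 X1 | X2 Y1 | X1 Y | X1 Y2; Y -> op | X1 X1; X1 -> op; X2 -> id; Y1 -> X2 X1; Y2 -> Start Y3; Y3 -> Start Start

Introduce a nonterminal for each terminal appearing in a rule of length ≥ 2: X1 → op, X2 → id.
Binarize each right-hand side of length ≥ 3 by chaining fresh nonterminals (Y1, Y2, …): affected rules were Start → X2 X2 X1; Start → X1 Start Start Start.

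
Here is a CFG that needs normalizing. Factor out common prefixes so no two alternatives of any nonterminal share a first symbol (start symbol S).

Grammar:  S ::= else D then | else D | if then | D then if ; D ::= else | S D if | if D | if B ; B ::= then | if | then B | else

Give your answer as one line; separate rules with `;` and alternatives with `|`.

S has alternatives sharing prefix 'else D': factor to S → else D S' with S' → then | ε.
D has alternatives sharing prefix 'if': factor to D → if D' with D' → D | B.
B has alternatives sharing prefix 'then': factor to B → then B' with B' → ε | B.

S ::= if then | D then if | else D S'; D ::= else | S D if | if D'; B ::= if | else | then B'; S' ::= then | ε; D' ::= D | B; B' ::= ε | B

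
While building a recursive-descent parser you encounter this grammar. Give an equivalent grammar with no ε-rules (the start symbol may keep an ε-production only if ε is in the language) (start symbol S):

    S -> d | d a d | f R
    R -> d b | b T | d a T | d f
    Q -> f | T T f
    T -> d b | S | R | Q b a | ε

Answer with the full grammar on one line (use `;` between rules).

The nullable symbols are {T}.
ε ∉ L(G), so no ε-production is kept.
For each production, add variants omitting each subset of nullable occurrences: R → b T gives b T | b. R → d a T gives d a T | d a. Q → T T f gives T T f | T f.

S -> d | d a d | f R; R -> d b | b T | b | d a T | d a | d f; Q -> f | T T f | T f; T -> d b | S | R | Q b a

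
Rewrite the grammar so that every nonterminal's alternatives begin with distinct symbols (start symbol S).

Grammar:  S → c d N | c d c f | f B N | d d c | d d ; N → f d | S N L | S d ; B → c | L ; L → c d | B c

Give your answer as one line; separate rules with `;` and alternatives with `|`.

S has alternatives sharing prefix 'c d': factor to S → c d S' with S' → N | c f.
S has alternatives sharing prefix 'd d': factor to S → d d S'' with S'' → c | ε.
N has alternatives sharing prefix 'S': factor to N → S N' with N' → N L | d.

S → f B N | c d S' | d d S''; N → f d | S N'; B → c | L; L → c d | B c; S' → N | c f; S'' → c | ε; N' → N L | d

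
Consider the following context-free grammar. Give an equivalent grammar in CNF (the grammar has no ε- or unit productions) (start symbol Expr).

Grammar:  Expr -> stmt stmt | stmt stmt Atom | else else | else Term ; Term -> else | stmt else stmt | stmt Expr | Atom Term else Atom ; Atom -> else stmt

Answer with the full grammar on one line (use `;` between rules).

Introduce a nonterminal for each terminal appearing in a rule of length ≥ 2: X1 → stmt, X2 → else.
Binarize each right-hand side of length ≥ 3 by chaining fresh nonterminals (Y1, Y2, …): affected rules were Expr → X1 X1 Atom; Term → X1 X2 X1; Term → Atom Term X2 Atom.

Expr -> X1 X1 | X1 Y1 | X2 X2 | X2 Term; Term -> else | X1 Y2 | X1 Expr | Atom Y3; Atom -> X2 X1; X1 -> stmt; X2 -> else; Y1 -> X1 Atom; Y2 -> X2 X1; Y3 -> Term Y4; Y4 -> X2 Atom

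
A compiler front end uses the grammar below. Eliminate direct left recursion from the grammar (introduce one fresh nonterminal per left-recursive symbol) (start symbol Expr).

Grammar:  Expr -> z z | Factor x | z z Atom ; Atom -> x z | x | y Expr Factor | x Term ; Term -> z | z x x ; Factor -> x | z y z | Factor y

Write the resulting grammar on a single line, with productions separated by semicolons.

Expr -> z z | Factor x | z z Atom; Atom -> x z | x | y Expr Factor | x Term; Term -> z | z x x; Factor -> x Factor1 | z y z Factor1; Factor1 -> y Factor1 | ε

Left recursion appears on Factor.
For Factor: α = {y}, β = {x, z y z}. Rewrite as Factor → β Factor1 and Factor1 → α Factor1 | ε.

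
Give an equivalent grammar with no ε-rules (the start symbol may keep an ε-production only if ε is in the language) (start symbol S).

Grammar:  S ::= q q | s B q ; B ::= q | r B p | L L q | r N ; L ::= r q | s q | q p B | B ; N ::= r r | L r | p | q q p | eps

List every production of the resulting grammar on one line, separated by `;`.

The nullable symbols are {N}.
ε ∉ L(G), so no ε-production is kept.
For each production, add variants omitting each subset of nullable occurrences: B → r N gives r N | r.

S ::= q q | s B q; B ::= q | r B p | L L q | r N | r; L ::= r q | s q | q p B | B; N ::= r r | L r | p | q q p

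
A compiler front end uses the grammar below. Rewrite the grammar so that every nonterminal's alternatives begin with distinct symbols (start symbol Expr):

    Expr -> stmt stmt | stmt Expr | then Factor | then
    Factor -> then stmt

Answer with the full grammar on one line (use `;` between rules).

Expr -> stmt Expr1 | then Expr2; Factor -> then stmt; Expr1 -> stmt | Expr; Expr2 -> Factor | ε

Expr has alternatives sharing prefix 'stmt': factor to Expr → stmt Expr1 with Expr1 → stmt | Expr.
Expr has alternatives sharing prefix 'then': factor to Expr → then Expr2 with Expr2 → Factor | ε.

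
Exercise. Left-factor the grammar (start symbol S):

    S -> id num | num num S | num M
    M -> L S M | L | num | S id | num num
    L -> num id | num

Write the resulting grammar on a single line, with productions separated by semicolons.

S -> id num | num S'; M -> S id | L M' | num M''; L -> num L'; S' -> num S | M; M' -> S M | epsilon; M'' -> epsilon | num; L' -> id | epsilon

S has alternatives sharing prefix 'num': factor to S → num S' with S' → num S | M.
M has alternatives sharing prefix 'L': factor to M → L M' with M' → S M | ε.
M has alternatives sharing prefix 'num': factor to M → num M'' with M'' → ε | num.
L has alternatives sharing prefix 'num': factor to L → num L' with L' → id | ε.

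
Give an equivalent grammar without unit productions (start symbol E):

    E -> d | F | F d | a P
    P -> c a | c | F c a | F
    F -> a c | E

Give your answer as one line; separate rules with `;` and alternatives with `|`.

E -> d | F d | a P | a c; P -> d | F d | a P | a c | c a | c | F c a; F -> d | F d | a P | a c

Unit pairs: E ⇒* {F}; F ⇒* {E}; P ⇒* {E, F}.
For each unit pair (A, B), copy every non-unit production of B to A, then drop all unit productions.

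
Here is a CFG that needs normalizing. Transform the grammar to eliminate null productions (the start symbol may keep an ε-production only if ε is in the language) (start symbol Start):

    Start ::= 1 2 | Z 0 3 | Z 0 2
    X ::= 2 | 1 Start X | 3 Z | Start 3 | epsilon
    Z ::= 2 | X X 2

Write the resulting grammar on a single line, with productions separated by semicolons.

Start ::= 1 2 | Z 0 3 | Z 0 2; X ::= 2 | 1 Start X | 1 Start | 3 Z | Start 3; Z ::= 2 | X X 2 | X 2

Nullable nonterminals: {X}.
ε ∉ L(G), so no ε-production is kept.
Add the nullable-subset variants: X → 1 Start X gives 1 Start X | 1 Start. Z → X X 2 gives X X 2 | X 2.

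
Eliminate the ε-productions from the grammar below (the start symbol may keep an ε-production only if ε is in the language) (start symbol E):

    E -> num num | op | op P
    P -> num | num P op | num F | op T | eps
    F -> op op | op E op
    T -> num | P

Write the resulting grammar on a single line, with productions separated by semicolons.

E -> num num | op | op P; P -> num | num P op | num op | num F | op T | op; F -> op op | op E op; T -> num | P

The nullable symbols are {P, T}.
ε ∉ L(G), so no ε-production is kept.
Expand every rule over subsets of its nullable positions: P → num P op gives num P op | num op. P → op T gives op T | op.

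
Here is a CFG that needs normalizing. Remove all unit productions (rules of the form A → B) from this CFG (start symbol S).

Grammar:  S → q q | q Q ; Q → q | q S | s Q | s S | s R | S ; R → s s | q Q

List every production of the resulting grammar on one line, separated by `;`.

Unit pairs: Q ⇒* {S}.
For every A with A ⇒* B via unit rules, add B's non-unit alternatives to A; then delete every rule of the form X → Y.

S → q q | q Q; Q → q q | q Q | q | q S | s Q | s S | s R; R → s s | q Q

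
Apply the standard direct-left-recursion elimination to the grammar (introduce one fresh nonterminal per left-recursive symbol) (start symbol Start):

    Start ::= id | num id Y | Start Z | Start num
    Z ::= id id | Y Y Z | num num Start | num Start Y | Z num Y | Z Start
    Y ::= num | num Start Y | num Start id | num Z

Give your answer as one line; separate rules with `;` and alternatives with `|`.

Left recursion appears on Start, Z.
For Start: α = {Z, num}, β = {id, num id Y}. Rewrite as Start → β Start1 and Start1 → α Start1 | ε.
For Z: α = {num Y, Start}, β = {id id, Y Y Z, num num Start, num Start Y}. Rewrite as Z → β Z1 and Z1 → α Z1 | ε.

Start ::= id Start1 | num id Y Start1; Z ::= id id Z1 | Y Y Z Z1 | num num Start Z1 | num Start Y Z1; Y ::= num | num Start Y | num Start id | num Z; Start1 ::= Z Start1 | num Start1 | ε; Z1 ::= num Y Z1 | Start Z1 | ε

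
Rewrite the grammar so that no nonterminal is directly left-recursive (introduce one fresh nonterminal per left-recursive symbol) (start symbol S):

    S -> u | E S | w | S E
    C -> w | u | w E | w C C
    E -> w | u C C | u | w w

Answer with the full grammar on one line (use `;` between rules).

S is directly left-recursive.
For S: α = {E}, β = {u, E S, w}. Rewrite as S → β S' and S' → α S' | ε.

S -> u S' | E S S' | w S'; C -> w | u | w E | w C C; E -> w | u C C | u | w w; S' -> E S' | ε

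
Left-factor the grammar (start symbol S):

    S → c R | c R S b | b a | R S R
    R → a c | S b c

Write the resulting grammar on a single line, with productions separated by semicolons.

S has alternatives sharing prefix 'c R': factor to S → c R S' with S' → ε | S b.

S → b a | R S R | c R S'; R → a c | S b c; S' → ε | S b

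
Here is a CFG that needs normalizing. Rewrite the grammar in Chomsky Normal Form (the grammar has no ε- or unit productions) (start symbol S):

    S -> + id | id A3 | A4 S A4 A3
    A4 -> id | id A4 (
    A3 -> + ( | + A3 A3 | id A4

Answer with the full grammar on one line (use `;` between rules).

Introduce a nonterminal for each terminal appearing in a rule of length ≥ 2: X1 → +, X2 → id, X3 → (.
Binarize each right-hand side of length ≥ 3 by chaining fresh nonterminals (Y1, Y2, …): affected rules were S → A4 S A4 A3; A4 → X2 A4 X3; A3 → X1 A3 A3.

S -> X1 X2 | X2 A3 | A4 Y1; A4 -> id | X2 Y3; A3 -> X1 X3 | X1 Y4 | X2 A4; X1 -> +; X2 -> id; X3 -> (; Y1 -> S Y2; Y2 -> A4 A3; Y3 -> A4 X3; Y4 -> A3 A3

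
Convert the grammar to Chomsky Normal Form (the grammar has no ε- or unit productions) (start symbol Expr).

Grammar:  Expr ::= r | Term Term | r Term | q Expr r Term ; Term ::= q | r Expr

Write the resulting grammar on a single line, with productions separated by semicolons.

Introduce a nonterminal for each terminal appearing in a rule of length ≥ 2: X1 → r, X2 → q.
Binarize each right-hand side of length ≥ 3 by chaining fresh nonterminals (Y1, Y2, …): affected rules were Expr → X2 Expr X1 Term.

Expr ::= r | Term Term | X1 Term | X2 Y1; Term ::= q | X1 Expr; X1 ::= r; X2 ::= q; Y1 ::= Expr Y2; Y2 ::= X1 Term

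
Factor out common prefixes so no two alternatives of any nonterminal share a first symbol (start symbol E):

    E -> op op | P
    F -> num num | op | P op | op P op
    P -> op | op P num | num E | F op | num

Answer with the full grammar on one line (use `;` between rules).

E -> op op | P; F -> num num | P op | op F'; P -> F op | op P' | num P''; F' -> ε | P op; P' -> ε | P num; P'' -> E | ε

F has alternatives sharing prefix 'op': factor to F → op F' with F' → ε | P op.
P has alternatives sharing prefix 'op': factor to P → op P' with P' → ε | P num.
P has alternatives sharing prefix 'num': factor to P → num P'' with P'' → E | ε.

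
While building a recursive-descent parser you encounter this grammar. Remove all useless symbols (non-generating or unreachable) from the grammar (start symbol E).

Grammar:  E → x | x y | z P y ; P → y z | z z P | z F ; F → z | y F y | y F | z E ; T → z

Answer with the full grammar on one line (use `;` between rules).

E → x | x y | z P y; P → y z | z z P | z F; F → z | y F y | y F | z E

Generating nonterminals: {E, F, P, T}.
Reachable from E after that: {E, F, P}.
Removed useless symbols: {T} and every production mentioning them.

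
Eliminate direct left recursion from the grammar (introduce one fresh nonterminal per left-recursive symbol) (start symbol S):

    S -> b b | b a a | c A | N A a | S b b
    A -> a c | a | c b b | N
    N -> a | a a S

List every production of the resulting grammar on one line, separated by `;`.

Left recursion appears on S.
For S: α = {b b}, β = {b b, b a a, c A, N A a}. Rewrite as S → β S' and S' → α S' | ε.

S -> b b S' | b a a S' | c A S' | N A a S'; A -> a c | a | c b b | N; N -> a | a a S; S' -> b b S' | ε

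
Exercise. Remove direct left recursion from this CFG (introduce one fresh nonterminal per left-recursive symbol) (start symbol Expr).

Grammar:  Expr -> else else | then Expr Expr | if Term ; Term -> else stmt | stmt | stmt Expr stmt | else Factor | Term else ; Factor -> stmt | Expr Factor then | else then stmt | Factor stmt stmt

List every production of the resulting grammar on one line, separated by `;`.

Expr -> else else | then Expr Expr | if Term; Term -> else stmt Term1 | stmt Term1 | stmt Expr stmt Term1 | else Factor Term1; Factor -> stmt Factor1 | Expr Factor then Factor1 | else then stmt Factor1; Term1 -> else Term1 | ε; Factor1 -> stmt stmt Factor1 | ε

Directly left-recursive nonterminals: Term, Factor.
For Term: α = {else}, β = {else stmt, stmt, stmt Expr stmt, else Factor}. Rewrite as Term → β Term1 and Term1 → α Term1 | ε.
For Factor: α = {stmt stmt}, β = {stmt, Expr Factor then, else then stmt}. Rewrite as Factor → β Factor1 and Factor1 → α Factor1 | ε.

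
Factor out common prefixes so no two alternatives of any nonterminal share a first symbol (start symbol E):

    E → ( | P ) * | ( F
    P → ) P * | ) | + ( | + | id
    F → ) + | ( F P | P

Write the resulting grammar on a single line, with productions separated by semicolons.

E has alternatives sharing prefix '(': factor to E → ( E' with E' → ε | F.
P has alternatives sharing prefix ')': factor to P → ) P' with P' → P * | ε.
P has alternatives sharing prefix '+': factor to P → + P'' with P'' → ( | ε.

E → P ) * | ( E'; P → id | ) P' | + P''; F → ) + | ( F P | P; E' → ε | F; P' → P * | ε; P'' → ( | ε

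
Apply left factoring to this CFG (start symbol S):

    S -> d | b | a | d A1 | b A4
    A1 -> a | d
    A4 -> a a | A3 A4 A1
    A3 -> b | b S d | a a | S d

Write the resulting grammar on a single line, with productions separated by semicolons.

S -> a | d S' | b S''; A1 -> a | d; A4 -> a a | A3 A4 A1; A3 -> a a | S d | b A3'; S' -> ε | A1; S'' -> ε | A4; A3' -> ε | S d

S has alternatives sharing prefix 'd': factor to S → d S' with S' → ε | A1.
S has alternatives sharing prefix 'b': factor to S → b S'' with S'' → ε | A4.
A3 has alternatives sharing prefix 'b': factor to A3 → b A3' with A3' → ε | S d.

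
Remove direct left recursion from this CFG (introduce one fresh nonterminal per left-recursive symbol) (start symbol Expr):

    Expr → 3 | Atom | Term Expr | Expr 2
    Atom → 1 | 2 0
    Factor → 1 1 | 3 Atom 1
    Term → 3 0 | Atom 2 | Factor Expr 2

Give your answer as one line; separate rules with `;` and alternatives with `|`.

Expr → 3 Expr1 | Atom Expr1 | Term Expr Expr1; Atom → 1 | 2 0; Factor → 1 1 | 3 Atom 1; Term → 3 0 | Atom 2 | Factor Expr 2; Expr1 → 2 Expr1 | ε

Left recursion appears on Expr.
For Expr: α = {2}, β = {3, Atom, Term Expr}. Rewrite as Expr → β Expr1 and Expr1 → α Expr1 | ε.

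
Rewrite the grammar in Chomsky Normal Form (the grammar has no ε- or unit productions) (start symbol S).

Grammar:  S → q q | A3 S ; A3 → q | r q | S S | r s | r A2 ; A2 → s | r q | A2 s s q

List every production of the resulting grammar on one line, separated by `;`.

Introduce a nonterminal for each terminal appearing in a rule of length ≥ 2: X1 → q, X2 → r, X3 → s.
Binarize each right-hand side of length ≥ 3 by chaining fresh nonterminals (Y1, Y2, …): affected rules were A2 → A2 X3 X3 X1.

S → X1 X1 | A3 S; A3 → q | X2 X1 | S S | X2 X3 | X2 A2; A2 → s | X2 X1 | A2 Y1; X1 → q; X2 → r; X3 → s; Y1 → X3 Y2; Y2 → X3 X1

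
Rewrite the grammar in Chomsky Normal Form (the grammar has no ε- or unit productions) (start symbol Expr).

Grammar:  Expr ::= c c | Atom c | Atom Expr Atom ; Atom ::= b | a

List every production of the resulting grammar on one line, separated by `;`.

Introduce a nonterminal for each terminal appearing in a rule of length ≥ 2: X1 → c.
Binarize each right-hand side of length ≥ 3 by chaining fresh nonterminals (Y1, Y2, …): affected rules were Expr → Atom Expr Atom.

Expr ::= X1 X1 | Atom X1 | Atom Y1; Atom ::= b | a; X1 ::= c; Y1 ::= Expr Atom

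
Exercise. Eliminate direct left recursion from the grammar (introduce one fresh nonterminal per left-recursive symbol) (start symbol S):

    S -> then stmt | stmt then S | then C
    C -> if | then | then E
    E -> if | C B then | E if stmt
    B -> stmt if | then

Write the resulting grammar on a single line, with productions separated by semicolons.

Directly left-recursive nonterminal: E.
For E: α = {if stmt}, β = {if, C B then}. Rewrite as E → β E' and E' → α E' | ε.

S -> then stmt | stmt then S | then C; C -> if | then | then E; E -> if E' | C B then E'; B -> stmt if | then; E' -> if stmt E' | ε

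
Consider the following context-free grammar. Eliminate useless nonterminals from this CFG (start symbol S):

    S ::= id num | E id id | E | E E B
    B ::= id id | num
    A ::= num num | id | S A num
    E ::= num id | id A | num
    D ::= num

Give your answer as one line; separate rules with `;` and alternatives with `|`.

S ::= id num | E id id | E | E E B; B ::= id id | num; A ::= num num | id | S A num; E ::= num id | id A | num

Generating nonterminals: {A, B, D, E, S}.
Reachable from S after that: {A, B, E, S}.
Removed useless symbols: {D} and every production mentioning them.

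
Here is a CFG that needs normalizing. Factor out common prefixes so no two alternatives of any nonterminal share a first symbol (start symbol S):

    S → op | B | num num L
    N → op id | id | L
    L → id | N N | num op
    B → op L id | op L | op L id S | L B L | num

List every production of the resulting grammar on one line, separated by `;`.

B has alternatives sharing prefix 'op L': factor to B → op L B' with B' → id | ε | id S.
B' has alternatives sharing prefix 'id': factor to B' → id B'' with B'' → ε | S.

S → op | B | num num L; N → op id | id | L; L → id | N N | num op; B → L B L | num | op L B'; B' → ε | id B''; B'' → ε | S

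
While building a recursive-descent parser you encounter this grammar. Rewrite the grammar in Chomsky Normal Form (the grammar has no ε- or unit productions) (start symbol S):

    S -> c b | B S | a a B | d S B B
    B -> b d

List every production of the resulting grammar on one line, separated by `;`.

Introduce a nonterminal for each terminal appearing in a rule of length ≥ 2: X1 → c, X2 → b, X3 → a, X4 → d.
Binarize each right-hand side of length ≥ 3 by chaining fresh nonterminals (Y1, Y2, …): affected rules were S → X3 X3 B; S → X4 S B B.

S -> X1 X2 | B S | X3 Y1 | X4 Y2; B -> X2 X4; X1 -> c; X2 -> b; X3 -> a; X4 -> d; Y1 -> X3 B; Y2 -> S Y3; Y3 -> B B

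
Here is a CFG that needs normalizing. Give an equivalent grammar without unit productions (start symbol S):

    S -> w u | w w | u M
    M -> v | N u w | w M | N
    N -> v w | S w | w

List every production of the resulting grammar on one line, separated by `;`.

S -> w u | w w | u M; M -> v w | S w | w | v | N u w | w M; N -> v w | S w | w

Unit pairs: M ⇒* {N}.
For each unit pair (A, B), copy every non-unit production of B to A, then drop all unit productions.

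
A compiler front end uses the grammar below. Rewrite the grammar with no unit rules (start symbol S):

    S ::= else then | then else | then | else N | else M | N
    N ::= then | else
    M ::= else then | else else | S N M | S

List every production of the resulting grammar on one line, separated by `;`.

Unit pairs: M ⇒* {N, S}; S ⇒* {N}.
For every A with A ⇒* B via unit rules, add B's non-unit alternatives to A; then delete every rule of the form X → Y.

S ::= else then | then else | then | else N | else M | else; N ::= then | else; M ::= else then | then else | then | else N | else M | else | else else | S N M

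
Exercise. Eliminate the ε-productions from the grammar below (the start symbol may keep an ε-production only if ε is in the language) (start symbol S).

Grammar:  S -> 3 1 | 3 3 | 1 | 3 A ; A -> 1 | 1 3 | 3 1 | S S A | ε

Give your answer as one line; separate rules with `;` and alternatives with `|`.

Nullable nonterminals: {A}.
ε ∉ L(G), so no ε-production is kept.
Expand every rule over subsets of its nullable positions: S → 3 A gives 3 A | 3. A → S S A gives S S A | S S.

S -> 3 1 | 3 3 | 1 | 3 A | 3; A -> 1 | 1 3 | 3 1 | S S A | S S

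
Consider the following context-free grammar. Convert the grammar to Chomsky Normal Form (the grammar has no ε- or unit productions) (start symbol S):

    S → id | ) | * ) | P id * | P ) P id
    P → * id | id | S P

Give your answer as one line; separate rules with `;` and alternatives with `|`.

S → id | ) | X1 X2 | P Y1 | P Y2; P → X1 X3 | id | S P; X1 → *; X2 → ); X3 → id; Y1 → X3 X1; Y2 → X2 Y3; Y3 → P X3

Introduce a nonterminal for each terminal appearing in a rule of length ≥ 2: X1 → *, X2 → ), X3 → id.
Binarize each right-hand side of length ≥ 3 by chaining fresh nonterminals (Y1, Y2, …): affected rules were S → P X3 X1; S → P X2 P X3.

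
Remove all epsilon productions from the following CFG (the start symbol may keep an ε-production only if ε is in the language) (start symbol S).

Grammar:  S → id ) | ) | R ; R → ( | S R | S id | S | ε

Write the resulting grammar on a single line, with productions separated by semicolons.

S → id ) | ) | R | ε; R → ( | S R | S | S id | id

Nullable nonterminals: {R, S}.
ε ∈ L(G) since S is nullable, so keep S → ε.
Expand every rule over subsets of its nullable positions: R → S R gives S R | S. R → S id gives S id | id.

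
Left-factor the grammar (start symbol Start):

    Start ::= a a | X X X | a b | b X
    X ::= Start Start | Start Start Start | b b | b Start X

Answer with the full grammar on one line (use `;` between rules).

Start has alternatives sharing prefix 'a': factor to Start → a Start1 with Start1 → a | b.
X has alternatives sharing prefix 'Start Start': factor to X → Start Start X1 with X1 → ε | Start.
X has alternatives sharing prefix 'b': factor to X → b X2 with X2 → b | Start X.

Start ::= X X X | b X | a Start1; X ::= Start Start X1 | b X2; Start1 ::= a | b; X1 ::= ε | Start; X2 ::= b | Start X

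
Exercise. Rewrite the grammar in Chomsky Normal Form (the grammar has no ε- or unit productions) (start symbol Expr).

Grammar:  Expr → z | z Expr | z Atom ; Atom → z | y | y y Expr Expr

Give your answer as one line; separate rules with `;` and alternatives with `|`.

Expr → z | X1 Expr | X1 Atom; Atom → z | y | X2 Y1; X1 → z; X2 → y; Y1 → X2 Y2; Y2 → Expr Expr

Introduce a nonterminal for each terminal appearing in a rule of length ≥ 2: X1 → z, X2 → y.
Binarize each right-hand side of length ≥ 3 by chaining fresh nonterminals (Y1, Y2, …): affected rules were Atom → X2 X2 Expr Expr.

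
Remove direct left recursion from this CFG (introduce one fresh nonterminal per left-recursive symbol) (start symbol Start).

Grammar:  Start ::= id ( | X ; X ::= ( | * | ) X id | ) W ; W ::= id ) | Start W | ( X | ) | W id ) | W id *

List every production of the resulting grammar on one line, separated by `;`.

Start ::= id ( | X; X ::= ( | * | ) X id | ) W; W ::= id ) W1 | Start W W1 | ( X W1 | ) W1; W1 ::= id ) W1 | id * W1 | ε

Left recursion appears on W.
For W: α = {id ), id *}, β = {id ), Start W, ( X, )}. Rewrite as W → β W1 and W1 → α W1 | ε.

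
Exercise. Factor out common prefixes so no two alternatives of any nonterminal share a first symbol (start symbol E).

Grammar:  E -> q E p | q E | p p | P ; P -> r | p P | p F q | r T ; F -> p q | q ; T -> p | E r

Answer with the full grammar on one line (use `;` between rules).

E has alternatives sharing prefix 'q E': factor to E → q E E' with E' → p | ε.
P has alternatives sharing prefix 'r': factor to P → r P' with P' → ε | T.
P has alternatives sharing prefix 'p': factor to P → p P'' with P'' → P | F q.

E -> p p | P | q E E'; P -> r P' | p P''; F -> p q | q; T -> p | E r; E' -> p | ε; P' -> ε | T; P'' -> P | F q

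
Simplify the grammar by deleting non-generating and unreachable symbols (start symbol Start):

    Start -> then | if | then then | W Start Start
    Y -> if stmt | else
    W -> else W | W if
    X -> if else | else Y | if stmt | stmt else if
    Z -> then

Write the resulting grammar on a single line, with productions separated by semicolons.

Generating nonterminals: {Start, X, Y, Z}.
Reachable from Start after that: {Start}.
Removed useless symbols: {W, X, Y, Z} and every production mentioning them.

Start -> then | if | then then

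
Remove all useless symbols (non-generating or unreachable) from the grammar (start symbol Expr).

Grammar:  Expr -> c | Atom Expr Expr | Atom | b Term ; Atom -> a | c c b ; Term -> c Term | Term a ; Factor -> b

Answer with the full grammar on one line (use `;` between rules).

Generating nonterminals: {Atom, Expr, Factor}.
Reachable from Expr after that: {Atom, Expr}.
Removed useless symbols: {Factor, Term} and every production mentioning them.

Expr -> c | Atom Expr Expr | Atom; Atom -> a | c c b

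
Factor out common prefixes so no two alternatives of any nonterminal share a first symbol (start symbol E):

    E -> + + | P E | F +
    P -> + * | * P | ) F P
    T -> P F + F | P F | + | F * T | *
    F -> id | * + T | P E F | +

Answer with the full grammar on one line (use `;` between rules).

E -> + + | P E | F +; P -> + * | * P | ) F P; T -> + | F * T | * | P F T'; F -> id | * + T | P E F | +; T' -> + F | epsilon

T has alternatives sharing prefix 'P F': factor to T → P F T' with T' → + F | ε.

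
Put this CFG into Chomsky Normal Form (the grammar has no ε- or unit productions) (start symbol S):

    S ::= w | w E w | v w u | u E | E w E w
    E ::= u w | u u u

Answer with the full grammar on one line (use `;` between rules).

S ::= w | X1 Y1 | X2 Y2 | X3 E | E Y3; E ::= X3 X1 | X3 Y5; X1 ::= w; X2 ::= v; X3 ::= u; Y1 ::= E X1; Y2 ::= X1 X3; Y3 ::= X1 Y4; Y4 ::= E X1; Y5 ::= X3 X3

Introduce a nonterminal for each terminal appearing in a rule of length ≥ 2: X1 → w, X2 → v, X3 → u.
Binarize each right-hand side of length ≥ 3 by chaining fresh nonterminals (Y1, Y2, …): affected rules were S → X1 E X1; S → X2 X1 X3; S → E X1 E X1; E → X3 X3 X3.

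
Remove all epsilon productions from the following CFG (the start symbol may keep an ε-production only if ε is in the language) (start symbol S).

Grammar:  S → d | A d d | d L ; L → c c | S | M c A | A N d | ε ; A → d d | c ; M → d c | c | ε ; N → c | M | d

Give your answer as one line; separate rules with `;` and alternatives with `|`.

Nullable nonterminals: {L, M, N}.
ε ∉ L(G), so no ε-production is kept.
Add the nullable-subset variants: L → M c A gives M c A | c A. L → A N d gives A N d | A d.

S → d | A d d | d L; L → c c | S | M c A | c A | A N d | A d; A → d d | c; M → d c | c; N → c | M | d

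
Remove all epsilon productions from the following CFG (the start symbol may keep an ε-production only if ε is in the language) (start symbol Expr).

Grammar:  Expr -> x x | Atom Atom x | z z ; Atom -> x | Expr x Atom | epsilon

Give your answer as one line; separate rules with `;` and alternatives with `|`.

Expr -> x x | Atom Atom x | Atom x | x | z z; Atom -> x | Expr x Atom | Expr x

Nullable set = {Atom}.
ε ∉ L(G), so no ε-production is kept.
Add the nullable-subset variants: Expr → Atom Atom x gives Atom Atom x | Atom x | x. Atom → Expr x Atom gives Expr x Atom | Expr x.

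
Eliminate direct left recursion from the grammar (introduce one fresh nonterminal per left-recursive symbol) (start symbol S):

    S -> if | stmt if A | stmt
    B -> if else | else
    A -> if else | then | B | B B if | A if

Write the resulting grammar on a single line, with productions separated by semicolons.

A is directly left-recursive.
For A: α = {if}, β = {if else, then, B, B B if}. Rewrite as A → β A' and A' → α A' | ε.

S -> if | stmt if A | stmt; B -> if else | else; A -> if else A' | then A' | B A' | B B if A'; A' -> if A' | ε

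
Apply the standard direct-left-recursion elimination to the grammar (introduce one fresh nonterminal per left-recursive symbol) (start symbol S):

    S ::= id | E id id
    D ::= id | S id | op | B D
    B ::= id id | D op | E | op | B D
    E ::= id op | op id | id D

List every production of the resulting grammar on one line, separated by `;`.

Left recursion appears on B.
For B: α = {D}, β = {id id, D op, E, op}. Rewrite as B → β B' and B' → α B' | ε.

S ::= id | E id id; D ::= id | S id | op | B D; B ::= id id B' | D op B' | E B' | op B'; E ::= id op | op id | id D; B' ::= D B' | ε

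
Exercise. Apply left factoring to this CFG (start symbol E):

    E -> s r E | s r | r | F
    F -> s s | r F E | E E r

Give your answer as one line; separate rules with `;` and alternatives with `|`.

E has alternatives sharing prefix 's r': factor to E → s r E' with E' → E | ε.

E -> r | F | s r E'; F -> s s | r F E | E E r; E' -> E | ε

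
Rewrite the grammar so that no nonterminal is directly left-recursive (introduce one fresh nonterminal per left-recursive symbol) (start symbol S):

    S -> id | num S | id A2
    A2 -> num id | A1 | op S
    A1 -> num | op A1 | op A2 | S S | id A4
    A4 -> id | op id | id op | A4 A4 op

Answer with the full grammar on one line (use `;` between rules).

S -> id | num S | id A2; A2 -> num id | A1 | op S; A1 -> num | op A1 | op A2 | S S | id A4; A4 -> id A4' | op id A4' | id op A4'; A4' -> A4 op A4' | ε

A4 is directly left-recursive.
For A4: α = {A4 op}, β = {id, op id, id op}. Rewrite as A4 → β A4' and A4' → α A4' | ε.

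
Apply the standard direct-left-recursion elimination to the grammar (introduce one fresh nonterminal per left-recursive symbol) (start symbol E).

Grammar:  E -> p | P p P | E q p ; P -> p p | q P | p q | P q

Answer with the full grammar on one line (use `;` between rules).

Left recursion appears on E, P.
For E: α = {q p}, β = {p, P p P}. Rewrite as E → β E' and E' → α E' | ε.
For P: α = {q}, β = {p p, q P, p q}. Rewrite as P → β P' and P' → α P' | ε.

E -> p E' | P p P E'; P -> p p P' | q P P' | p q P'; E' -> q p E' | ε; P' -> q P' | ε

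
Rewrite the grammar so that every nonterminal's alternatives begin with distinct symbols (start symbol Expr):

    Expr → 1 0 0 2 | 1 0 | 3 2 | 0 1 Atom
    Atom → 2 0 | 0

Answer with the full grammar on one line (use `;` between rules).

Expr → 3 2 | 0 1 Atom | 1 0 Expr1; Atom → 2 0 | 0; Expr1 → 0 2 | eps

Expr has alternatives sharing prefix '1 0': factor to Expr → 1 0 Expr1 with Expr1 → 0 2 | ε.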